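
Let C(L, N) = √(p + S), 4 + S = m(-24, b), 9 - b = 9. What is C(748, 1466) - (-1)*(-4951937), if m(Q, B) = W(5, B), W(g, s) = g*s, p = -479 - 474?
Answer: -4951937 + I*√957 ≈ -4.9519e+6 + 30.935*I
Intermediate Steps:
p = -953
b = 0 (b = 9 - 1*9 = 9 - 9 = 0)
m(Q, B) = 5*B
S = -4 (S = -4 + 5*0 = -4 + 0 = -4)
C(L, N) = I*√957 (C(L, N) = √(-953 - 4) = √(-957) = I*√957)
C(748, 1466) - (-1)*(-4951937) = I*√957 - (-1)*(-4951937) = I*√957 - 1*4951937 = I*√957 - 4951937 = -4951937 + I*√957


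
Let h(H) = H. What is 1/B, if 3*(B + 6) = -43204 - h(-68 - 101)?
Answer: -1/14351 ≈ -6.9682e-5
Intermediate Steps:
B = -14351 (B = -6 + (-43204 - (-68 - 101))/3 = -6 + (-43204 - 1*(-169))/3 = -6 + (-43204 + 169)/3 = -6 + (⅓)*(-43035) = -6 - 14345 = -14351)
1/B = 1/(-14351) = -1/14351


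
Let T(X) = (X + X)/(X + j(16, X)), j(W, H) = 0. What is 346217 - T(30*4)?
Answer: 346215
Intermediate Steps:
T(X) = 2 (T(X) = (X + X)/(X + 0) = (2*X)/X = 2)
346217 - T(30*4) = 346217 - 1*2 = 346217 - 2 = 346215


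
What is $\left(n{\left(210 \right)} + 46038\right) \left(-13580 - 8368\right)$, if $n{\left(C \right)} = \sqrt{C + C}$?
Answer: $-1010442024 - 43896 \sqrt{105} \approx -1.0109 \cdot 10^{9}$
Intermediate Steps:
$n{\left(C \right)} = \sqrt{2} \sqrt{C}$ ($n{\left(C \right)} = \sqrt{2 C} = \sqrt{2} \sqrt{C}$)
$\left(n{\left(210 \right)} + 46038\right) \left(-13580 - 8368\right) = \left(\sqrt{2} \sqrt{210} + 46038\right) \left(-13580 - 8368\right) = \left(2 \sqrt{105} + 46038\right) \left(-21948\right) = \left(46038 + 2 \sqrt{105}\right) \left(-21948\right) = -1010442024 - 43896 \sqrt{105}$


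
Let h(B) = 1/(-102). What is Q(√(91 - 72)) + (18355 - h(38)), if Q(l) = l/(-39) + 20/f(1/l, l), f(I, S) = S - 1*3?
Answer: 1872823/102 + 77*√19/39 ≈ 18370.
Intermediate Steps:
h(B) = -1/102
f(I, S) = -3 + S (f(I, S) = S - 3 = -3 + S)
Q(l) = 20/(-3 + l) - l/39 (Q(l) = l/(-39) + 20/(-3 + l) = l*(-1/39) + 20/(-3 + l) = -l/39 + 20/(-3 + l) = 20/(-3 + l) - l/39)
Q(√(91 - 72)) + (18355 - h(38)) = (780 - √(91 - 72)*(-3 + √(91 - 72)))/(39*(-3 + √(91 - 72))) + (18355 - 1*(-1/102)) = (780 - √19*(-3 + √19))/(39*(-3 + √19)) + (18355 + 1/102) = (780 - √19*(-3 + √19))/(39*(-3 + √19)) + 1872211/102 = 1872211/102 + (780 - √19*(-3 + √19))/(39*(-3 + √19))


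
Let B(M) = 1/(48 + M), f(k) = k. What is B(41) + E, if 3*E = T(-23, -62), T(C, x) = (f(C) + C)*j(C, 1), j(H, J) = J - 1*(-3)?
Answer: -16373/267 ≈ -61.322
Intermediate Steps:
j(H, J) = 3 + J (j(H, J) = J + 3 = 3 + J)
T(C, x) = 8*C (T(C, x) = (C + C)*(3 + 1) = (2*C)*4 = 8*C)
E = -184/3 (E = (8*(-23))/3 = (1/3)*(-184) = -184/3 ≈ -61.333)
B(41) + E = 1/(48 + 41) - 184/3 = 1/89 - 184/3 = -16373/267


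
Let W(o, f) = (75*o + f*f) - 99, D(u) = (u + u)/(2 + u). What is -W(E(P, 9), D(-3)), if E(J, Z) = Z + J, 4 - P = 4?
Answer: -612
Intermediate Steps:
P = 0 (P = 4 - 1*4 = 4 - 4 = 0)
E(J, Z) = J + Z
D(u) = 2*u/(2 + u) (D(u) = (2*u)/(2 + u) = 2*u/(2 + u))
W(o, f) = -99 + f² + 75*o (W(o, f) = (75*o + f²) - 99 = (f² + 75*o) - 99 = -99 + f² + 75*o)
-W(E(P, 9), D(-3)) = -(-99 + (2*(-3)/(2 - 3))² + 75*(0 + 9)) = -(-99 + (2*(-3)/(-1))² + 75*9) = -(-99 + (2*(-3)*(-1))² + 675) = -(-99 + 6² + 675) = -(-99 + 36 + 675) = -1*612 = -612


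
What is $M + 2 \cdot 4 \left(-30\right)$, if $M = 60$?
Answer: $-180$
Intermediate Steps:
$M + 2 \cdot 4 \left(-30\right) = 60 + 2 \cdot 4 \left(-30\right) = 60 + 8 \left(-30\right) = 60 - 240 = -180$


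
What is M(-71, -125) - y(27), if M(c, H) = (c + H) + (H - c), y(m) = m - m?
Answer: -250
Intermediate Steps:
y(m) = 0
M(c, H) = 2*H (M(c, H) = (H + c) + (H - c) = 2*H)
M(-71, -125) - y(27) = 2*(-125) - 1*0 = -250 + 0 = -250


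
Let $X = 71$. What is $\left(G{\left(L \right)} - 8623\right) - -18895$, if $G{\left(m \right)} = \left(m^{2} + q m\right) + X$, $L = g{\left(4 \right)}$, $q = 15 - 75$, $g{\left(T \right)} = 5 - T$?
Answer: $10284$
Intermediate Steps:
$q = -60$ ($q = 15 - 75 = -60$)
$L = 1$ ($L = 5 - 4 = 1$)
$G{\left(m \right)} = 71 + m^{2} - 60 m$ ($G{\left(m \right)} = \left(m^{2} - 60 m\right) + 71 = 71 + m^{2} - 60 m$)
$\left(G{\left(L \right)} - 8623\right) - -18895 = \left(\left(71 + 1^{2} - 60\right) - 8623\right) - -18895 = \left(\left(71 + 1 - 60\right) - 8623\right) + 18895 = \left(12 - 8623\right) + 18895 = -8611 + 18895 = 10284$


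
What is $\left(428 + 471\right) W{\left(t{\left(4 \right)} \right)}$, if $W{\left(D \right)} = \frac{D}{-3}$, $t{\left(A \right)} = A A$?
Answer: $- \frac{14384}{3} \approx -4794.7$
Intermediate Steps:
$t{\left(A \right)} = A^{2}$
$W{\left(D \right)} = - \frac{D}{3}$ ($W{\left(D \right)} = D \left(- \frac{1}{3}\right) = - \frac{D}{3}$)
$\left(428 + 471\right) W{\left(t{\left(4 \right)} \right)} = \left(428 + 471\right) \left(- \frac{4^{2}}{3}\right) = 899 \left(\left(- \frac{1}{3}\right) 16\right) = 899 \left(- \frac{16}{3}\right) = - \frac{14384}{3}$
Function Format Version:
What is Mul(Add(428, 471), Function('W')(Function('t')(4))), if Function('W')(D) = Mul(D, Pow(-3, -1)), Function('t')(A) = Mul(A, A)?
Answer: Rational(-14384, 3) ≈ -4794.7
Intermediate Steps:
Function('t')(A) = Pow(A, 2)
Function('W')(D) = Mul(Rational(-1, 3), D) (Function('W')(D) = Mul(D, Rational(-1, 3)) = Mul(Rational(-1, 3), D))
Mul(Add(428, 471), Function('W')(Function('t')(4))) = Mul(Add(428, 471), Mul(Rational(-1, 3), Pow(4, 2))) = Mul(899, Mul(Rational(-1, 3), 16)) = Mul(899, Rational(-16, 3)) = Rational(-14384, 3)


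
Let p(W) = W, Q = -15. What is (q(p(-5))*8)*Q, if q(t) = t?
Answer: 600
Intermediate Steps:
(q(p(-5))*8)*Q = -5*8*(-15) = -40*(-15) = 600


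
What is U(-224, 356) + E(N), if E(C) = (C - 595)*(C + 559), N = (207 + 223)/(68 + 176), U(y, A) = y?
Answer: -4954724891/14884 ≈ -3.3289e+5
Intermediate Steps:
N = 215/122 (N = 430/244 = 430*(1/244) = 215/122 ≈ 1.7623)
E(C) = (-595 + C)*(559 + C)
U(-224, 356) + E(N) = -224 + (-332605 + (215/122)² - 36*215/122) = -224 + (-332605 + 46225/14884 - 3870/61) = -224 - 4951390875/14884 = -4954724891/14884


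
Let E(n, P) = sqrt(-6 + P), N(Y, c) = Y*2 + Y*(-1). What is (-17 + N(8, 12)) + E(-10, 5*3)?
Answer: -6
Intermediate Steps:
N(Y, c) = Y (N(Y, c) = 2*Y - Y = Y)
(-17 + N(8, 12)) + E(-10, 5*3) = (-17 + 8) + sqrt(-6 + 5*3) = -9 + sqrt(-6 + 15) = -9 + sqrt(9) = -9 + 3 = -6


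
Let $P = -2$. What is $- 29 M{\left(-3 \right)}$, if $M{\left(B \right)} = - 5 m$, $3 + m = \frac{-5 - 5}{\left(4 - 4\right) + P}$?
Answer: $290$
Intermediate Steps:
$m = 2$ ($m = -3 + \frac{-5 - 5}{\left(4 - 4\right) - 2} = -3 - \frac{10}{0 - 2} = -3 - \frac{10}{-2} = -3 - -5 = -3 + 5 = 2$)
$M{\left(B \right)} = -10$ ($M{\left(B \right)} = \left(-5\right) 2 = -10$)
$- 29 M{\left(-3 \right)} = \left(-29\right) \left(-10\right) = 290$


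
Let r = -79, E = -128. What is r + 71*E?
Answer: -9167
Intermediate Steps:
r + 71*E = -79 + 71*(-128) = -79 - 9088 = -9167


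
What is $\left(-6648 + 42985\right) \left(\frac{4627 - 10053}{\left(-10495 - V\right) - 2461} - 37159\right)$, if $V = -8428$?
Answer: $- \frac{3056859681631}{2264} \approx -1.3502 \cdot 10^{9}$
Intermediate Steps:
$\left(-6648 + 42985\right) \left(\frac{4627 - 10053}{\left(-10495 - V\right) - 2461} - 37159\right) = \left(-6648 + 42985\right) \left(\frac{4627 - 10053}{\left(-10495 - -8428\right) - 2461} - 37159\right) = 36337 \left(- \frac{5426}{\left(-10495 + 8428\right) - 2461} - 37159\right) = 36337 \left(- \frac{5426}{-2067 - 2461} - 37159\right) = 36337 \left(- \frac{5426}{-4528} - 37159\right) = 36337 \left(\left(-5426\right) \left(- \frac{1}{4528}\right) - 37159\right) = 36337 \left(\frac{2713}{2264} - 37159\right) = 36337 \left(- \frac{84125263}{2264}\right) = - \frac{3056859681631}{2264}$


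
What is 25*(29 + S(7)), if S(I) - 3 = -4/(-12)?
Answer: 2425/3 ≈ 808.33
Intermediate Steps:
S(I) = 10/3 (S(I) = 3 - 4/(-12) = 3 - 4*(-1/12) = 3 + ⅓ = 10/3)
25*(29 + S(7)) = 25*(29 + 10/3) = 25*(97/3) = 2425/3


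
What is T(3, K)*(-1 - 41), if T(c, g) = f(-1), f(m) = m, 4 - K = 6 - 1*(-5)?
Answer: 42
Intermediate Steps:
K = -7 (K = 4 - (6 - 1*(-5)) = 4 - (6 + 5) = 4 - 1*11 = 4 - 11 = -7)
T(c, g) = -1
T(3, K)*(-1 - 41) = -(-1 - 41) = -1*(-42) = 42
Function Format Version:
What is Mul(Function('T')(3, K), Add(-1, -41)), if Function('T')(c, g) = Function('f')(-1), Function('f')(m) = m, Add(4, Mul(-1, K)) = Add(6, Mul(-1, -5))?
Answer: 42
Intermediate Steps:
K = -7 (K = Add(4, Mul(-1, Add(6, Mul(-1, -5)))) = Add(4, Mul(-1, Add(6, 5))) = Add(4, Mul(-1, 11)) = Add(4, -11) = -7)
Function('T')(c, g) = -1
Mul(Function('T')(3, K), Add(-1, -41)) = Mul(-1, Add(-1, -41)) = Mul(-1, -42) = 42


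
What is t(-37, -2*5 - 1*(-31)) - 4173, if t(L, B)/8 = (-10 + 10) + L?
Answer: -4469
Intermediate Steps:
t(L, B) = 8*L (t(L, B) = 8*((-10 + 10) + L) = 8*(0 + L) = 8*L)
t(-37, -2*5 - 1*(-31)) - 4173 = 8*(-37) - 4173 = -296 - 4173 = -4469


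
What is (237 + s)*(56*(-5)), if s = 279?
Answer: -144480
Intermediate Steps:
(237 + s)*(56*(-5)) = (237 + 279)*(56*(-5)) = 516*(-280) = -144480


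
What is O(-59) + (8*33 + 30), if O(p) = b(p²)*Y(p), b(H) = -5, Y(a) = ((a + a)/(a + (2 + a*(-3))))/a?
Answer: 3527/12 ≈ 293.92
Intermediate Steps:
Y(a) = 2/(2 - 2*a) (Y(a) = ((2*a)/(a + (2 - 3*a)))/a = ((2*a)/(2 - 2*a))/a = (2*a/(2 - 2*a))/a = 2/(2 - 2*a))
O(p) = 5/(-1 + p) (O(p) = -(-5)/(-1 + p) = 5/(-1 + p))
O(-59) + (8*33 + 30) = 5/(-1 - 59) + (8*33 + 30) = 5/(-60) + (264 + 30) = 5*(-1/60) + 294 = -1/12 + 294 = 3527/12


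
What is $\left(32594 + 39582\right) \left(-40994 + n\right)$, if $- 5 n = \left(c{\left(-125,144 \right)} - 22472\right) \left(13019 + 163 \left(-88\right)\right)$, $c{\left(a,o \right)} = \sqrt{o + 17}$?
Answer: $-432772637024 + 19126640 \sqrt{161} \approx -4.3253 \cdot 10^{11}$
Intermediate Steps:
$c{\left(a,o \right)} = \sqrt{17 + o}$
$n = -5955080 + 265 \sqrt{161}$ ($n = - \frac{\left(\sqrt{17 + 144} - 22472\right) \left(13019 + 163 \left(-88\right)\right)}{5} = - \frac{\left(\sqrt{161} - 22472\right) \left(13019 - 14344\right)}{5} = - \frac{\left(-22472 + \sqrt{161}\right) \left(-1325\right)}{5} = - \frac{29775400 - 1325 \sqrt{161}}{5} = -5955080 + 265 \sqrt{161} \approx -5.9517 \cdot 10^{6}$)
$\left(32594 + 39582\right) \left(-40994 + n\right) = \left(32594 + 39582\right) \left(-40994 - \left(5955080 - 265 \sqrt{161}\right)\right) = 72176 \left(-5996074 + 265 \sqrt{161}\right) = -432772637024 + 19126640 \sqrt{161}$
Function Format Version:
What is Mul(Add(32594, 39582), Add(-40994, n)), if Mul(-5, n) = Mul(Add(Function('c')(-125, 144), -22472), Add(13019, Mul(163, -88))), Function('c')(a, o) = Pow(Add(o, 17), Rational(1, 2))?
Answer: Add(-432772637024, Mul(19126640, Pow(161, Rational(1, 2)))) ≈ -4.3253e+11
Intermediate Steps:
Function('c')(a, o) = Pow(Add(17, o), Rational(1, 2))
n = Add(-5955080, Mul(265, Pow(161, Rational(1, 2)))) (n = Mul(Rational(-1, 5), Mul(Add(Pow(Add(17, 144), Rational(1, 2)), -22472), Add(13019, Mul(163, -88)))) = Mul(Rational(-1, 5), Mul(Add(Pow(161, Rational(1, 2)), -22472), Add(13019, -14344))) = Mul(Rational(-1, 5), Mul(Add(-22472, Pow(161, Rational(1, 2))), -1325)) = Mul(Rational(-1, 5), Add(29775400, Mul(-1325, Pow(161, Rational(1, 2))))) = Add(-5955080, Mul(265, Pow(161, Rational(1, 2)))) ≈ -5.9517e+6)
Mul(Add(32594, 39582), Add(-40994, n)) = Mul(Add(32594, 39582), Add(-40994, Add(-5955080, Mul(265, Pow(161, Rational(1, 2)))))) = Mul(72176, Add(-5996074, Mul(265, Pow(161, Rational(1, 2))))) = Add(-432772637024, Mul(19126640, Pow(161, Rational(1, 2))))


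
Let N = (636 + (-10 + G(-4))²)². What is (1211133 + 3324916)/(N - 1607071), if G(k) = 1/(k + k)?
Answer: -18579656704/4348582591 ≈ -4.2726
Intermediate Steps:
G(k) = 1/(2*k)
N = 2233980225/4096 (N = (636 + (-10 + (½)/(-4))²)² = (636 + (-10 + (½)*(-¼))²)² = (636 + (-10 - ⅛)²)² = (636 + (-81/8)²)² = (636 + 6561/64)² = (47265/64)² = 2233980225/4096 ≈ 5.4541e+5)
(1211133 + 3324916)/(N - 1607071) = (1211133 + 3324916)/(2233980225/4096 - 1607071) = 4536049/(-4348582591/4096) = 4536049*(-4096/4348582591) = -18579656704/4348582591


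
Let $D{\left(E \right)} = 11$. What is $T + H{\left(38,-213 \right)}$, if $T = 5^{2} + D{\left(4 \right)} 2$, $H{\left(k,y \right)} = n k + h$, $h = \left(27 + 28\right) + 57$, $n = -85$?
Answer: $-3071$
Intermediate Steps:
$h = 112$ ($h = 55 + 57 = 112$)
$H{\left(k,y \right)} = 112 - 85 k$ ($H{\left(k,y \right)} = - 85 k + 112 = 112 - 85 k$)
$T = 47$ ($T = 5^{2} + 11 \cdot 2 = 25 + 22 = 47$)
$T + H{\left(38,-213 \right)} = 47 + \left(112 - 3230\right) = 47 - 3118 = -3071$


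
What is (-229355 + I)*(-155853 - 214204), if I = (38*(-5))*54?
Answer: 88671208055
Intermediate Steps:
I = -10260 (I = -190*54 = -10260)
(-229355 + I)*(-155853 - 214204) = (-229355 - 10260)*(-155853 - 214204) = -239615*(-370057) = 88671208055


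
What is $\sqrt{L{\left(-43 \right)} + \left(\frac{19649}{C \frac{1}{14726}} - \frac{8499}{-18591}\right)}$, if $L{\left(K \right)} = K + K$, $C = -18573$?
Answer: $\frac{i \sqrt{207514490147041466535}}{115096881} \approx 125.16 i$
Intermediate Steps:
$L{\left(K \right)} = 2 K$
$\sqrt{L{\left(-43 \right)} + \left(\frac{19649}{C \frac{1}{14726}} - \frac{8499}{-18591}\right)} = \sqrt{2 \left(-43\right) + \left(\frac{19649}{\left(-18573\right) \frac{1}{14726}} - \frac{8499}{-18591}\right)} = \sqrt{-86 + \left(\frac{19649}{\left(-18573\right) \frac{1}{14726}} - - \frac{2833}{6197}\right)} = \sqrt{-86 + \left(\frac{19649}{- \frac{18573}{14726}} + \frac{2833}{6197}\right)} = \sqrt{-86 + \left(19649 \left(- \frac{14726}{18573}\right) + \frac{2833}{6197}\right)} = \sqrt{-86 + \left(- \frac{289351174}{18573} + \frac{2833}{6197}\right)} = \sqrt{-86 - \frac{1793056607969}{115096881}} = \sqrt{- \frac{1802954939735}{115096881}} = \frac{i \sqrt{207514490147041466535}}{115096881}$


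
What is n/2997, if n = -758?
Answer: -758/2997 ≈ -0.25292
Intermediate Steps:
n/2997 = -758/2997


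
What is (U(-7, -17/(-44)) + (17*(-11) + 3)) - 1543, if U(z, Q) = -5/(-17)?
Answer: -29354/17 ≈ -1726.7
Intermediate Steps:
U(z, Q) = 5/17 (U(z, Q) = -5*(-1/17) = 5/17)
(U(-7, -17/(-44)) + (17*(-11) + 3)) - 1543 = (5/17 + (17*(-11) + 3)) - 1543 = (5/17 + (-187 + 3)) - 1543 = (5/17 - 184) - 1543 = -3123/17 - 1543 = -29354/17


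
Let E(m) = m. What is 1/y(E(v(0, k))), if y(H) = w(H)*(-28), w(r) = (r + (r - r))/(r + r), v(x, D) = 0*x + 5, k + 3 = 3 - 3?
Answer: -1/14 ≈ -0.071429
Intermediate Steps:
k = -3 (k = -3 + (3 - 3) = -3 + 0 = -3)
v(x, D) = 5 (v(x, D) = 0 + 5 = 5)
w(r) = 1/2 (w(r) = (r + 0)/((2*r)) = r*(1/(2*r)) = 1/2)
y(H) = -14 (y(H) = (1/2)*(-28) = -14)
1/y(E(v(0, k))) = 1/(-14) = -1/14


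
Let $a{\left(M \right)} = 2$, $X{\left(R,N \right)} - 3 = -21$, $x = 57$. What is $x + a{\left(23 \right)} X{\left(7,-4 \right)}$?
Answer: $21$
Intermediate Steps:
$X{\left(R,N \right)} = -18$ ($X{\left(R,N \right)} = 3 - 21 = -18$)
$x + a{\left(23 \right)} X{\left(7,-4 \right)} = 57 + 2 \left(-18\right) = 57 - 36 = 21$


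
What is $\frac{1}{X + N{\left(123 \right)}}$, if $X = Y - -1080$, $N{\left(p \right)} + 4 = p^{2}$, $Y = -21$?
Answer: $\frac{1}{16184} \approx 6.1789 \cdot 10^{-5}$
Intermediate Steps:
$N{\left(p \right)} = -4 + p^{2}$
$X = 1059$ ($X = -21 - -1080 = -21 + 1080 = 1059$)
$\frac{1}{X + N{\left(123 \right)}} = \frac{1}{1059 - \left(4 - 123^{2}\right)} = \frac{1}{1059 + \left(-4 + 15129\right)} = \frac{1}{1059 + 15125} = \frac{1}{16184}$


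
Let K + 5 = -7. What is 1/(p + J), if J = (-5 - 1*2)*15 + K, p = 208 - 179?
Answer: -1/88 ≈ -0.011364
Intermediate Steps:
K = -12 (K = -5 - 7 = -12)
p = 29
J = -117 (J = (-5 - 1*2)*15 - 12 = (-5 - 2)*15 - 12 = -7*15 - 12 = -105 - 12 = -117)
1/(p + J) = 1/(29 - 117) = 1/(-88) = -1/88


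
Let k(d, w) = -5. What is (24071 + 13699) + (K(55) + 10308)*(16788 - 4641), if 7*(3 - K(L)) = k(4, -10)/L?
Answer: 9646994646/77 ≈ 1.2529e+8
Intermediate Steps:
K(L) = 3 + 5/(7*L) (K(L) = 3 - (-5)/(7*L) = 3 + 5/(7*L))
(24071 + 13699) + (K(55) + 10308)*(16788 - 4641) = (24071 + 13699) + ((3 + (5/7)/55) + 10308)*(16788 - 4641) = 37770 + ((3 + (5/7)*(1/55)) + 10308)*12147 = 37770 + ((3 + 1/77) + 10308)*12147 = 37770 + (232/77 + 10308)*12147 = 37770 + (793948/77)*12147 = 37770 + 9644086356/77 = 9646994646/77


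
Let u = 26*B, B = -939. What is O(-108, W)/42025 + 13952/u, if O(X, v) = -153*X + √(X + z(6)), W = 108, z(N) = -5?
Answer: -91457932/512999175 + I*√113/42025 ≈ -0.17828 + 0.00025295*I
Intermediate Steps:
u = -24414 (u = 26*(-939) = -24414)
O(X, v) = √(-5 + X) - 153*X (O(X, v) = -153*X + √(X - 5) = -153*X + √(-5 + X) = √(-5 + X) - 153*X)
O(-108, W)/42025 + 13952/u = (√(-5 - 108) - 153*(-108))/42025 + 13952/(-24414) = (√(-113) + 16524)*(1/42025) + 13952*(-1/24414) = (I*√113 + 16524)*(1/42025) - 6976/12207 = (16524 + I*√113)*(1/42025) - 6976/12207 = (16524/42025 + I*√113/42025) - 6976/12207 = -91457932/512999175 + I*√113/42025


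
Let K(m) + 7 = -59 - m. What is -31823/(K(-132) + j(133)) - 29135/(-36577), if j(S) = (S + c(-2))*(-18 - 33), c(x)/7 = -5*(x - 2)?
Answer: 1567713566/506847489 ≈ 3.0931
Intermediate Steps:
c(x) = 70 - 35*x (c(x) = 7*(-5*(x - 2)) = 7*(-5*(-2 + x)) = 7*(10 - 5*x) = 70 - 35*x)
K(m) = -66 - m (K(m) = -7 + (-59 - m) = -66 - m)
j(S) = -7140 - 51*S (j(S) = (S + (70 - 35*(-2)))*(-18 - 33) = (S + (70 + 70))*(-51) = (S + 140)*(-51) = (140 + S)*(-51) = -7140 - 51*S)
-31823/(K(-132) + j(133)) - 29135/(-36577) = -31823/((-66 - 1*(-132)) + (-7140 - 51*133)) - 29135/(-36577) = -31823/((-66 + 132) + (-7140 - 6783)) - 29135*(-1/36577) = -31823/(66 - 13923) + 29135/36577 = -31823/(-13857) + 29135/36577 = -31823*(-1/13857) + 29135/36577 = 31823/13857 + 29135/36577 = 1567713566/506847489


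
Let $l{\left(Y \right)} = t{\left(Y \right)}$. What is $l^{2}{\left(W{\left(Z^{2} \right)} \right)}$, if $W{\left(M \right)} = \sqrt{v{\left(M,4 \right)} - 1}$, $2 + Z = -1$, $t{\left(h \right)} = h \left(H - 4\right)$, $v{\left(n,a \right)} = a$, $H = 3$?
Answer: $3$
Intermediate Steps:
$t{\left(h \right)} = - h$ ($t{\left(h \right)} = h \left(3 - 4\right) = h \left(-1\right) = - h$)
$Z = -3$ ($Z = -2 - 1 = -3$)
$W{\left(M \right)} = \sqrt{3}$ ($W{\left(M \right)} = \sqrt{4 - 1} = \sqrt{3}$)
$l{\left(Y \right)} = - Y$
$l^{2}{\left(W{\left(Z^{2} \right)} \right)} = \left(- \sqrt{3}\right)^{2} = 3$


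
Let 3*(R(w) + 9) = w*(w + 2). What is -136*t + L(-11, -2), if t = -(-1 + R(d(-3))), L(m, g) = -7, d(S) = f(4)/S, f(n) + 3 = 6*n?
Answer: 659/3 ≈ 219.67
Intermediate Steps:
f(n) = -3 + 6*n
d(S) = 21/S (d(S) = (-3 + 6*4)/S = (-3 + 24)/S = 21/S)
R(w) = -9 + w*(2 + w)/3 (R(w) = -9 + (w*(w + 2))/3 = -9 + (w*(2 + w))/3 = -9 + w*(2 + w)/3)
t = -5/3 (t = -(-1 + (-9 + (21/(-3))**2/3 + 2*(21/(-3))/3)) = -(-1 + (-9 + (21*(-1/3))**2/3 + 2*(21*(-1/3))/3)) = -(-1 + (-9 + (1/3)*(-7)**2 + (2/3)*(-7))) = -(-1 + (-9 + (1/3)*49 - 14/3)) = -(-1 + (-9 + 49/3 - 14/3)) = -(-1 + 8/3) = -1*5/3 = -5/3 ≈ -1.6667)
-136*t + L(-11, -2) = -136*(-5/3) - 7 = 680/3 - 7 = 659/3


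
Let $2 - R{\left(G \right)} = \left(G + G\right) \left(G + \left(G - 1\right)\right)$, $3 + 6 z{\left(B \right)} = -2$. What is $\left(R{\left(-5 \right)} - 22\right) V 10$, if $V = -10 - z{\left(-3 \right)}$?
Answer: $\frac{35750}{3} \approx 11917.0$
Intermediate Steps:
$z{\left(B \right)} = - \frac{5}{6}$ ($z{\left(B \right)} = - \frac{1}{2} + \frac{1}{6} \left(-2\right) = - \frac{1}{2} - \frac{1}{3} = - \frac{5}{6}$)
$V = - \frac{55}{6}$ ($V = -10 - - \frac{5}{6} = -10 + \frac{5}{6} = - \frac{55}{6} \approx -9.1667$)
$R{\left(G \right)} = 2 - 2 G \left(-1 + 2 G\right)$ ($R{\left(G \right)} = 2 - \left(G + G\right) \left(G + \left(G - 1\right)\right) = 2 - 2 G \left(G + \left(-1 + G\right)\right) = 2 - 2 G \left(-1 + 2 G\right)$)
$\left(R{\left(-5 \right)} - 22\right) V 10 = \left(\left(2 - 4 \left(-5\right)^{2} + 2 \left(-5\right)\right) - 22\right) \left(- \frac{55}{6}\right) 10 = \left(\left(2 - 100 - 10\right) - 22\right) \left(- \frac{55}{6}\right) 10 = \left(-108 - 22\right) \left(- \frac{55}{6}\right) 10 = \left(-130\right) \left(- \frac{55}{6}\right) 10 = \frac{3575}{3} \cdot 10 = \frac{35750}{3}$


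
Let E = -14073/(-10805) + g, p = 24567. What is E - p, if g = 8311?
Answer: -175632007/10805 ≈ -16255.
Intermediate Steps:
E = 89814428/10805 (E = -14073/(-10805) + 8311 = -14073*(-1/10805) + 8311 = 14073/10805 + 8311 = 89814428/10805 ≈ 8312.3)
E - p = 89814428/10805 - 1*24567 = 89814428/10805 - 24567 = -175632007/10805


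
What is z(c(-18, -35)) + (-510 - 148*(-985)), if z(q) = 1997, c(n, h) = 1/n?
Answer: 147267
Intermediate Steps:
z(c(-18, -35)) + (-510 - 148*(-985)) = 1997 + (-510 - 148*(-985)) = 1997 + (-510 + 145780) = 1997 + 145270 = 147267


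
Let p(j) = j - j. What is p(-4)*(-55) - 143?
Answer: -143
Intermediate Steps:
p(j) = 0
p(-4)*(-55) - 143 = 0*(-55) - 143 = 0 - 143 = -143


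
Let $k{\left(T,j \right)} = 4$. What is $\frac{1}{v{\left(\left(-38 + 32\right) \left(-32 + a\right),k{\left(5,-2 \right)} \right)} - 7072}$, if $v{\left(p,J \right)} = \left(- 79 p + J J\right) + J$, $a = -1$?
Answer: $- \frac{1}{22694} \approx -4.4064 \cdot 10^{-5}$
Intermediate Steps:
$v{\left(p,J \right)} = J + J^{2} - 79 p$ ($v{\left(p,J \right)} = \left(- 79 p + J^{2}\right) + J = \left(J^{2} - 79 p\right) + J = J + J^{2} - 79 p$)
$\frac{1}{v{\left(\left(-38 + 32\right) \left(-32 + a\right),k{\left(5,-2 \right)} \right)} - 7072} = \frac{1}{\left(4 + 4^{2} - 79 \left(-38 + 32\right) \left(-32 - 1\right)\right) - 7072} = \frac{1}{\left(4 + 16 - 79 \left(\left(-6\right) \left(-33\right)\right)\right) - 7072} = \frac{1}{\left(4 + 16 - 15642\right) - 7072} = \frac{1}{-15622 - 7072} = \frac{1}{-22694} = - \frac{1}{22694}$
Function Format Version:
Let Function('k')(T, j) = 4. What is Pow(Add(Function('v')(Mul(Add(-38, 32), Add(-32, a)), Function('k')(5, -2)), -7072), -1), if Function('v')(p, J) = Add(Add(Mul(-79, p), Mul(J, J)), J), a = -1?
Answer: Rational(-1, 22694) ≈ -4.4064e-5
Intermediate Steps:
Function('v')(p, J) = Add(J, Pow(J, 2), Mul(-79, p)) (Function('v')(p, J) = Add(Add(Mul(-79, p), Pow(J, 2)), J) = Add(Add(Pow(J, 2), Mul(-79, p)), J) = Add(J, Pow(J, 2), Mul(-79, p)))
Pow(Add(Function('v')(Mul(Add(-38, 32), Add(-32, a)), Function('k')(5, -2)), -7072), -1) = Pow(Add(Add(4, Pow(4, 2), Mul(-79, Mul(Add(-38, 32), Add(-32, -1)))), -7072), -1) = Pow(Add(Add(4, 16, Mul(-79, Mul(-6, -33))), -7072), -1) = Pow(Add(Add(4, 16, Mul(-79, 198)), -7072), -1) = Pow(Add(Add(4, 16, -15642), -7072), -1) = Pow(Add(-15622, -7072), -1) = Pow(-22694, -1) = Rational(-1, 22694)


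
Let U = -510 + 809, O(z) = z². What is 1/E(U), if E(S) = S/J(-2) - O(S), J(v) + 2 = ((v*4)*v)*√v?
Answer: -154286/13793501787 + 16*I*√2/13793501787 ≈ -1.1185e-5 + 1.6404e-9*I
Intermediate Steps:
J(v) = -2 + 4*v^(5/2) (J(v) = -2 + ((v*4)*v)*√v = -2 + ((4*v)*v)*√v = -2 + (4*v²)*√v = -2 + 4*v^(5/2))
U = 299
E(S) = -S² + S/(-2 + 16*I*√2) (E(S) = S/(-2 + 4*(-2)^(5/2)) - S² = S/(-2 + 4*(4*I*√2)) - S² = S/(-2 + 16*I*√2) - S² = -S² + S/(-2 + 16*I*√2))
1/E(U) = 1/(-1*299² - 1/258*299 - 4/129*I*299*√2) = 1/(-1*89401 - 299/258 - 1196*I*√2/129) = 1/(-89401 - 299/258 - 1196*I*√2/129) = 1/(-23065757/258 - 1196*I*√2/129)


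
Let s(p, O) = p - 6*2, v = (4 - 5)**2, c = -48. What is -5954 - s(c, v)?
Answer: -5894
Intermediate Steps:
v = 1 (v = (-1)**2 = 1)
s(p, O) = -12 + p (s(p, O) = p - 12 = -12 + p)
-5954 - s(c, v) = -5954 - (-12 - 48) = -5954 - 1*(-60) = -5954 + 60 = -5894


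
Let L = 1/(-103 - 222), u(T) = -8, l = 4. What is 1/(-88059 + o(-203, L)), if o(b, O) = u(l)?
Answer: -1/88067 ≈ -1.1355e-5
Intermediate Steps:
L = -1/325 (L = 1/(-325) = -1/325 ≈ -0.0030769)
o(b, O) = -8
1/(-88059 + o(-203, L)) = 1/(-88059 - 8) = 1/(-88067) = -1/88067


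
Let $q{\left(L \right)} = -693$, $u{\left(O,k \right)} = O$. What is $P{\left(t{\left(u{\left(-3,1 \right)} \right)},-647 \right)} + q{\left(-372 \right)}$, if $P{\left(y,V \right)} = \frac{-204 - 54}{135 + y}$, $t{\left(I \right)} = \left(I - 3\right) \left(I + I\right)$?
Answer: $- \frac{39587}{57} \approx -694.51$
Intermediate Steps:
$t{\left(I \right)} = 2 I \left(-3 + I\right)$ ($t{\left(I \right)} = \left(-3 + I\right) 2 I = 2 I \left(-3 + I\right)$)
$P{\left(y,V \right)} = - \frac{258}{135 + y}$
$P{\left(t{\left(u{\left(-3,1 \right)} \right)},-647 \right)} + q{\left(-372 \right)} = - \frac{258}{135 + 2 \left(-3\right) \left(-3 - 3\right)} - 693 = - \frac{258}{135 + 2 \left(-3\right) \left(-6\right)} - 693 = - \frac{258}{135 + 36} - 693 = - \frac{258}{171} - 693 = \left(-258\right) \frac{1}{171} - 693 = - \frac{86}{57} - 693 = - \frac{39587}{57}$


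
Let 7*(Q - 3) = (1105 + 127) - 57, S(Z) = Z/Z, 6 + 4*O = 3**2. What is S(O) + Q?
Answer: 1203/7 ≈ 171.86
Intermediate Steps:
O = 3/4 (O = -3/2 + (1/4)*3**2 = -3/2 + (1/4)*9 = -3/2 + 9/4 = 3/4 ≈ 0.75000)
S(Z) = 1
Q = 1196/7 (Q = 3 + ((1105 + 127) - 57)/7 = 3 + (1232 - 57)/7 = 3 + (1/7)*1175 = 3 + 1175/7 = 1196/7 ≈ 170.86)
S(O) + Q = 1 + 1196/7 = 1203/7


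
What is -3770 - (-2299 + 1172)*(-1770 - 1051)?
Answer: -3183037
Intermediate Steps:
-3770 - (-2299 + 1172)*(-1770 - 1051) = -3770 - (-1127)*(-2821) = -3770 - 1*3179267 = -3770 - 3179267 = -3183037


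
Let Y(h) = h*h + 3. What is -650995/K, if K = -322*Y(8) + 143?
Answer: 650995/21431 ≈ 30.376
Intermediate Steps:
Y(h) = 3 + h² (Y(h) = h² + 3 = 3 + h²)
K = -21431 (K = -322*(3 + 8²) + 143 = -322*(3 + 64) + 143 = -322*67 + 143 = -21574 + 143 = -21431)
-650995/K = -650995/(-21431) = -650995*(-1/21431) = 650995/21431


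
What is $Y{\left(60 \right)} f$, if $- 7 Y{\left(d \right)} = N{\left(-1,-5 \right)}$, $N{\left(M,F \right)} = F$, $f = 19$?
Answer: $\frac{95}{7} \approx 13.571$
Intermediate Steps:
$Y{\left(d \right)} = \frac{5}{7}$ ($Y{\left(d \right)} = \left(- \frac{1}{7}\right) \left(-5\right) = \frac{5}{7}$)
$Y{\left(60 \right)} f = \frac{5}{7} \cdot 19 = \frac{95}{7}$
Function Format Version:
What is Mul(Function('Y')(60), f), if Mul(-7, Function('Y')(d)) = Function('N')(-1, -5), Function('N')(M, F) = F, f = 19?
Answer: Rational(95, 7) ≈ 13.571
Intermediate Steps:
Function('Y')(d) = Rational(5, 7) (Function('Y')(d) = Mul(Rational(-1, 7), -5) = Rational(5, 7))
Mul(Function('Y')(60), f) = Mul(Rational(5, 7), 19) = Rational(95, 7)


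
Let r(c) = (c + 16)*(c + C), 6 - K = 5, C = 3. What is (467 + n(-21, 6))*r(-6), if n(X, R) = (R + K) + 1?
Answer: -14250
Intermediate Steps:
K = 1 (K = 6 - 1*5 = 6 - 5 = 1)
r(c) = (3 + c)*(16 + c) (r(c) = (c + 16)*(c + 3) = (16 + c)*(3 + c) = (3 + c)*(16 + c))
n(X, R) = 2 + R (n(X, R) = (R + 1) + 1 = (1 + R) + 1 = 2 + R)
(467 + n(-21, 6))*r(-6) = (467 + (2 + 6))*(48 + (-6)² + 19*(-6)) = (467 + 8)*(48 + 36 - 114) = 475*(-30) = -14250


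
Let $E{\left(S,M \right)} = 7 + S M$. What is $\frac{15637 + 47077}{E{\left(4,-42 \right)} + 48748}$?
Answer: $\frac{62714}{48587} \approx 1.2908$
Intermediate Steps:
$E{\left(S,M \right)} = 7 + M S$
$\frac{15637 + 47077}{E{\left(4,-42 \right)} + 48748} = \frac{15637 + 47077}{\left(7 - 168\right) + 48748} = \frac{62714}{\left(7 - 168\right) + 48748} = \frac{62714}{-161 + 48748} = \frac{62714}{48587}$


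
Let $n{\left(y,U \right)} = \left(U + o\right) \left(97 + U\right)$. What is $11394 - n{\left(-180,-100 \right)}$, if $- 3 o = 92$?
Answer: $11002$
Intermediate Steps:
$o = - \frac{92}{3}$ ($o = \left(- \frac{1}{3}\right) 92 = - \frac{92}{3} \approx -30.667$)
$n{\left(y,U \right)} = \left(97 + U\right) \left(- \frac{92}{3} + U\right)$ ($n{\left(y,U \right)} = \left(U - \frac{92}{3}\right) \left(97 + U\right) = \left(- \frac{92}{3} + U\right) \left(97 + U\right) = \left(97 + U\right) \left(- \frac{92}{3} + U\right)$)
$11394 - n{\left(-180,-100 \right)} = 11394 - \left(- \frac{8924}{3} + \left(-100\right)^{2} + \frac{199}{3} \left(-100\right)\right) = 11394 - \left(- \frac{8924}{3} + 10000 - \frac{19900}{3}\right) = 11394 - 392 = 11002$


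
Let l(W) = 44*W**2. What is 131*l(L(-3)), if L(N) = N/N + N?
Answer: 23056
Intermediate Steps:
L(N) = 1 + N
131*l(L(-3)) = 131*(44*(1 - 3)**2) = 131*(44*(-2)**2) = 131*(44*4) = 131*176 = 23056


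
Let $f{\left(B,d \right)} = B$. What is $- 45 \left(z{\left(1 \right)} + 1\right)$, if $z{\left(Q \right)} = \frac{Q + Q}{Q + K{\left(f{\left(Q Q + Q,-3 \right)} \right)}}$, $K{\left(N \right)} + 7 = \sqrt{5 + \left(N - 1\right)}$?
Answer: $-27 + 3 \sqrt{6} \approx -19.652$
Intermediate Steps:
$K{\left(N \right)} = -7 + \sqrt{4 + N}$ ($K{\left(N \right)} = -7 + \sqrt{5 + \left(N - 1\right)} = -7 + \sqrt{5 + \left(-1 + N\right)} = -7 + \sqrt{4 + N}$)
$z{\left(Q \right)} = \frac{2 Q}{-7 + Q + \sqrt{4 + Q + Q^{2}}}$ ($z{\left(Q \right)} = \frac{Q + Q}{Q + \left(-7 + \sqrt{4 + \left(Q Q + Q\right)}\right)} = \frac{2 Q}{Q + \left(-7 + \sqrt{4 + \left(Q^{2} + Q\right)}\right)} = \frac{2 Q}{Q + \left(-7 + \sqrt{4 + \left(Q + Q^{2}\right)}\right)} = \frac{2 Q}{Q + \left(-7 + \sqrt{4 + Q + Q^{2}}\right)} = \frac{2 Q}{-7 + Q + \sqrt{4 + Q + Q^{2}}}$)
$- 45 \left(z{\left(1 \right)} + 1\right) = - 45 \left(2 \cdot 1 \frac{1}{-7 + 1 + \sqrt{4 + 1 \left(1 + 1\right)}} + 1\right) = - 45 \left(2 \cdot 1 \frac{1}{-7 + 1 + \sqrt{4 + 1 \cdot 2}} + 1\right) = - 45 \left(2 \cdot 1 \frac{1}{-7 + 1 + \sqrt{4 + 2}} + 1\right) = - 45 \left(2 \cdot 1 \frac{1}{-7 + 1 + \sqrt{6}} + 1\right) = - 45 \left(2 \cdot 1 \frac{1}{-6 + \sqrt{6}} + 1\right) = - 45 \left(\frac{2}{-6 + \sqrt{6}} + 1\right) = - 45 \left(1 + \frac{2}{-6 + \sqrt{6}}\right) = -45 - \frac{90}{-6 + \sqrt{6}}$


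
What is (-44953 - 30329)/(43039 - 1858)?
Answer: -25094/13727 ≈ -1.8281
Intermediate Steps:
(-44953 - 30329)/(43039 - 1858) = -75282/41181 = -75282*1/41181 = -25094/13727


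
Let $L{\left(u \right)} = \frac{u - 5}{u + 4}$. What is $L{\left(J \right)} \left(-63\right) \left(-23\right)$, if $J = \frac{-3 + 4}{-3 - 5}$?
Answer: $- \frac{59409}{31} \approx -1916.4$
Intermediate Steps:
$J = - \frac{1}{8}$ ($J = 1 \frac{1}{-8} = 1 \left(- \frac{1}{8}\right) = - \frac{1}{8} \approx -0.125$)
$L{\left(u \right)} = \frac{-5 + u}{4 + u}$
$L{\left(J \right)} \left(-63\right) \left(-23\right) = \frac{-5 - \frac{1}{8}}{4 - \frac{1}{8}} \left(-63\right) \left(-23\right) = \frac{1}{\frac{31}{8}} \left(- \frac{41}{8}\right) \left(-63\right) \left(-23\right) = \frac{8}{31} \left(- \frac{41}{8}\right) \left(-63\right) \left(-23\right) = \left(- \frac{41}{31}\right) \left(-63\right) \left(-23\right) = \frac{2583}{31} \left(-23\right) = - \frac{59409}{31}$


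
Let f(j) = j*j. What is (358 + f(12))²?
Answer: 252004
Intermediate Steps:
f(j) = j²
(358 + f(12))² = (358 + 12²)² = (358 + 144)² = 502² = 252004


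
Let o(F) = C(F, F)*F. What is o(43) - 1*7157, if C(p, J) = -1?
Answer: -7200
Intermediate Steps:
o(F) = -F
o(43) - 1*7157 = -1*43 - 1*7157 = -43 - 7157 = -7200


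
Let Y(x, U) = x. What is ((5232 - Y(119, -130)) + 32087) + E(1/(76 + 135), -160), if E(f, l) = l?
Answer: 37040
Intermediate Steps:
((5232 - Y(119, -130)) + 32087) + E(1/(76 + 135), -160) = ((5232 - 1*119) + 32087) - 160 = ((5232 - 119) + 32087) - 160 = (5113 + 32087) - 160 = 37200 - 160 = 37040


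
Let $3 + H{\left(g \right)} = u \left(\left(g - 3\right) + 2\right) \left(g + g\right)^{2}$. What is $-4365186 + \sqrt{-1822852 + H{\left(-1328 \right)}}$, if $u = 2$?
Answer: $-4365186 + 13 i \sqrt{110960047} \approx -4.3652 \cdot 10^{6} + 1.3694 \cdot 10^{5} i$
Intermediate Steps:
$H{\left(g \right)} = -3 + 4 g^{2} \left(-2 + 2 g\right)$ ($H{\left(g \right)} = -3 + 2 \left(\left(g - 3\right) + 2\right) \left(g + g\right)^{2} = -3 + 2 \left(\left(-3 + g\right) + 2\right) \left(2 g\right)^{2} = -3 + 2 \left(-1 + g\right) 4 g^{2} = -3 + \left(-2 + 2 g\right) 4 g^{2} = -3 + 4 g^{2} \left(-2 + 2 g\right)$)
$-4365186 + \sqrt{-1822852 + H{\left(-1328 \right)}} = -4365186 + \sqrt{-1822852 - \left(3 + 14108672 + 18736316416\right)} = -4365186 + \sqrt{-1822852 - 18750425091} = -4365186 + \sqrt{-18752247943} = -4365186 + 13 i \sqrt{110960047}$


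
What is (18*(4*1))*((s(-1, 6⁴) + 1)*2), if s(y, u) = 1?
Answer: 288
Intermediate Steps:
(18*(4*1))*((s(-1, 6⁴) + 1)*2) = (18*(4*1))*((1 + 1)*2) = (18*4)*(2*2) = 72*4 = 288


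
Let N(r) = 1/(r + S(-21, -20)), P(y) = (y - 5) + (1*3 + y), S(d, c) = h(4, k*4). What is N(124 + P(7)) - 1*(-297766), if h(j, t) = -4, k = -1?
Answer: 39305113/132 ≈ 2.9777e+5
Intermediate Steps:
S(d, c) = -4
P(y) = -2 + 2*y (P(y) = (-5 + y) + (3 + y) = -2 + 2*y)
N(r) = 1/(-4 + r) (N(r) = 1/(r - 4) = 1/(-4 + r))
N(124 + P(7)) - 1*(-297766) = 1/(-4 + (124 + (-2 + 2*7))) - 1*(-297766) = 1/(-4 + (124 + (-2 + 14))) + 297766 = 1/(-4 + (124 + 12)) + 297766 = 1/(-4 + 136) + 297766 = 1/132 + 297766 = 39305113/132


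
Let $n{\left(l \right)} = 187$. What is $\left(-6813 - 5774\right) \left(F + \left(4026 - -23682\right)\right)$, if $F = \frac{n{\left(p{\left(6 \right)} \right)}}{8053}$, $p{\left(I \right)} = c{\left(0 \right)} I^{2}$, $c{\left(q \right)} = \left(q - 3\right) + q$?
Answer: $- \frac{2808571433357}{8053} \approx -3.4876 \cdot 10^{8}$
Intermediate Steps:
$c{\left(q \right)} = -3 + 2 q$ ($c{\left(q \right)} = \left(-3 + q\right) + q = -3 + 2 q$)
$p{\left(I \right)} = - 3 I^{2}$ ($p{\left(I \right)} = \left(-3 + 2 \cdot 0\right) I^{2} = \left(-3 + 0\right) I^{2} = - 3 I^{2}$)
$F = \frac{187}{8053} \approx 0.023221$
$\left(-6813 - 5774\right) \left(F + \left(4026 - -23682\right)\right) = \left(-6813 - 5774\right) \left(\frac{187}{8053} + \left(4026 - -23682\right)\right) = - 12587 \left(\frac{187}{8053} + \left(4026 + 23682\right)\right) = - 12587 \left(\frac{187}{8053} + 27708\right) = \left(-12587\right) \frac{223132711}{8053} = - \frac{2808571433357}{8053}$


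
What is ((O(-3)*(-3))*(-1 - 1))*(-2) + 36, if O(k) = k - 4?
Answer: 120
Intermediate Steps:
O(k) = -4 + k
((O(-3)*(-3))*(-1 - 1))*(-2) + 36 = (((-4 - 3)*(-3))*(-1 - 1))*(-2) + 36 = (-7*(-3)*(-2))*(-2) + 36 = (21*(-2))*(-2) + 36 = -42*(-2) + 36 = 84 + 36 = 120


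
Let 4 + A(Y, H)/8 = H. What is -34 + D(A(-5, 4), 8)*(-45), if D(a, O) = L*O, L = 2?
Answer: -754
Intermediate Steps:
A(Y, H) = -32 + 8*H
D(a, O) = 2*O
-34 + D(A(-5, 4), 8)*(-45) = -34 + (2*8)*(-45) = -34 + 16*(-45) = -34 - 720 = -754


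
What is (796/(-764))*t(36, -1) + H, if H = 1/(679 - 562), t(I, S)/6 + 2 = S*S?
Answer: 139889/22347 ≈ 6.2599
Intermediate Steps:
t(I, S) = -12 + 6*S**2 (t(I, S) = -12 + 6*(S*S) = -12 + 6*S**2)
H = 1/117 ≈ 0.0085470
(796/(-764))*t(36, -1) + H = (796/(-764))*(-12 + 6*(-1)**2) + 1/117 = (796*(-1/764))*(-12 + 6*1) + 1/117 = -199*(-12 + 6)/191 + 1/117 = -199/191*(-6) + 1/117 = 1194/191 + 1/117 = 139889/22347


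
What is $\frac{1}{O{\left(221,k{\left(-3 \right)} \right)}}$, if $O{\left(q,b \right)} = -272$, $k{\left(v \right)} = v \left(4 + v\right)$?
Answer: $- \frac{1}{272} \approx -0.0036765$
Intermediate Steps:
$\frac{1}{O{\left(221,k{\left(-3 \right)} \right)}} = \frac{1}{-272} = - \frac{1}{272}$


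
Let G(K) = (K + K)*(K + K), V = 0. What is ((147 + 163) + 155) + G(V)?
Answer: 465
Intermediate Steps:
G(K) = 4*K**2 (G(K) = (2*K)*(2*K) = 4*K**2)
((147 + 163) + 155) + G(V) = ((147 + 163) + 155) + 4*0**2 = (310 + 155) + 4*0 = 465 + 0 = 465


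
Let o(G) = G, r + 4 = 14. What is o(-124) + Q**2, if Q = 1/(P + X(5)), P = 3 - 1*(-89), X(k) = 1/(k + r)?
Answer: -236487739/1907161 ≈ -124.00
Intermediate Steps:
r = 10 (r = -4 + 14 = 10)
X(k) = 1/(10 + k) (X(k) = 1/(k + 10) = 1/(10 + k))
P = 92 (P = 3 + 89 = 92)
Q = 15/1381 (Q = 1/(92 + 1/(10 + 5)) = 1/(92 + 1/15) = 1/(1381/15) = 15/1381 ≈ 0.010862)
o(-124) + Q**2 = -124 + (15/1381)**2 = -124 + 225/1907161 = -236487739/1907161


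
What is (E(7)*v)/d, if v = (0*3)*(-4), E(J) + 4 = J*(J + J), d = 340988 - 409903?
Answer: 0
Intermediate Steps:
d = -68915
E(J) = -4 + 2*J² (E(J) = -4 + J*(J + J) = -4 + J*(2*J) = -4 + 2*J²)
v = 0 (v = 0*(-4) = 0)
(E(7)*v)/d = ((-4 + 2*7²)*0)/(-68915) = ((-4 + 2*49)*0)*(-1/68915) = ((-4 + 98)*0)*(-1/68915) = (94*0)*(-1/68915) = 0*(-1/68915) = 0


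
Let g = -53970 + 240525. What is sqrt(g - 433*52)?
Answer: sqrt(164039) ≈ 405.02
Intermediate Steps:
g = 186555
sqrt(g - 433*52) = sqrt(186555 - 433*52) = sqrt(186555 - 22516) = sqrt(164039)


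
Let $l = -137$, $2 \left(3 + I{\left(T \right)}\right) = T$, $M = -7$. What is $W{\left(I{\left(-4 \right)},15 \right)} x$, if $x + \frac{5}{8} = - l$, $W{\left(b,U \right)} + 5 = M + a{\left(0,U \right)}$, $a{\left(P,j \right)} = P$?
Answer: $- \frac{3273}{2} \approx -1636.5$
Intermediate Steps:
$I{\left(T \right)} = -3 + \frac{T}{2}$
$W{\left(b,U \right)} = -12$ ($W{\left(b,U \right)} = -5 + \left(-7 + 0\right) = -5 - 7 = -12$)
$x = \frac{1091}{8}$ ($x = - \frac{5}{8} - -137 = - \frac{5}{8} + 137 = \frac{1091}{8} \approx 136.38$)
$W{\left(I{\left(-4 \right)},15 \right)} x = \left(-12\right) \frac{1091}{8} = - \frac{3273}{2}$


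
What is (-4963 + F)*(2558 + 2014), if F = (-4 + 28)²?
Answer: -20057364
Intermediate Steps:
F = 576 (F = 24² = 576)
(-4963 + F)*(2558 + 2014) = (-4963 + 576)*(2558 + 2014) = -4387*4572 = -20057364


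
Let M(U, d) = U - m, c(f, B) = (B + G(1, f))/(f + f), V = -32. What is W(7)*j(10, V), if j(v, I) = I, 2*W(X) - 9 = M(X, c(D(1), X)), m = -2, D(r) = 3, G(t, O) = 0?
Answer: -288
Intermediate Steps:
c(f, B) = B/(2*f) (c(f, B) = (B + 0)/(f + f) = B/((2*f)) = B*(1/(2*f)) = B/(2*f))
M(U, d) = 2 + U (M(U, d) = U - 1*(-2) = U + 2 = 2 + U)
W(X) = 11/2 + X/2 (W(X) = 9/2 + (2 + X)/2 = 9/2 + (1 + X/2) = 11/2 + X/2)
W(7)*j(10, V) = (11/2 + (1/2)*7)*(-32) = (11/2 + 7/2)*(-32) = 9*(-32) = -288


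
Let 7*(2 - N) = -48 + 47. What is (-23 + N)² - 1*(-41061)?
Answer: 2033305/49 ≈ 41496.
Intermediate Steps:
N = 15/7 (N = 2 - (-48 + 47)/7 = 2 - ⅐*(-1) = 2 + ⅐ = 15/7 ≈ 2.1429)
(-23 + N)² - 1*(-41061) = (-23 + 15/7)² - 1*(-41061) = (-146/7)² + 41061 = 21316/49 + 41061 = 2033305/49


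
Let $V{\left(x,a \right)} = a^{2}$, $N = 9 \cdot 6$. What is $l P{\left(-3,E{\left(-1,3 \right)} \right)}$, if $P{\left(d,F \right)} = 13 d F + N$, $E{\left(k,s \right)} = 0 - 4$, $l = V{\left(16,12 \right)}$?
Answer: $30240$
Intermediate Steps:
$N = 54$
$l = 144$ ($l = 12^{2} = 144$)
$E{\left(k,s \right)} = -4$ ($E{\left(k,s \right)} = 0 - 4 = -4$)
$P{\left(d,F \right)} = 54 + 13 F d$ ($P{\left(d,F \right)} = 13 d F + 54 = 13 F d + 54 = 54 + 13 F d$)
$l P{\left(-3,E{\left(-1,3 \right)} \right)} = 144 \left(54 + 13 \left(-4\right) \left(-3\right)\right) = 144 \left(54 + 156\right) = 144 \cdot 210 = 30240$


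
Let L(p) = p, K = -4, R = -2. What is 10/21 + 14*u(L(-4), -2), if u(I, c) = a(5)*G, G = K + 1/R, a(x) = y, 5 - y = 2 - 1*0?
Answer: -3959/21 ≈ -188.52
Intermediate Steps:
y = 3 (y = 5 - (2 - 1*0) = 5 - (2 + 0) = 5 - 1*2 = 5 - 2 = 3)
a(x) = 3
G = -9/2 (G = -4 + 1/(-2) = -4 - ½ = -9/2 ≈ -4.5000)
u(I, c) = -27/2 (u(I, c) = 3*(-9/2) = -27/2)
10/21 + 14*u(L(-4), -2) = 10/21 + 14*(-27/2) = 10*(1/21) - 189 = 10/21 - 189 = -3959/21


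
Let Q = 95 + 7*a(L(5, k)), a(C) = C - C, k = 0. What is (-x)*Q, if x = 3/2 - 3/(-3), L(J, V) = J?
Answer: -475/2 ≈ -237.50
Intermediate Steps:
a(C) = 0
Q = 95 (Q = 95 + 7*0 = 95 + 0 = 95)
x = 5/2 (x = 3*(1/2) - 3*(-1/3) = 3/2 + 1 = 5/2 ≈ 2.5000)
(-x)*Q = -1*5/2*95 = -5/2*95 = -475/2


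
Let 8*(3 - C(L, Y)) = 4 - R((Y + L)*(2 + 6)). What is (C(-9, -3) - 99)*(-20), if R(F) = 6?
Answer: 1915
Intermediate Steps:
C(L, Y) = 13/4 (C(L, Y) = 3 - (4 - 1*6)/8 = 3 - (4 - 6)/8 = 3 - ⅛*(-2) = 3 + ¼ = 13/4)
(C(-9, -3) - 99)*(-20) = (13/4 - 99)*(-20) = -383/4*(-20) = 1915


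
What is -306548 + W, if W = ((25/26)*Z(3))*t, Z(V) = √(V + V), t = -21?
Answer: -306548 - 525*√6/26 ≈ -3.0660e+5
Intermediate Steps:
Z(V) = √2*√V (Z(V) = √(2*V) = √2*√V)
W = -525*√6/26 (W = ((25/26)*(√2*√3))*(-21) = ((25*(1/26))*√6)*(-21) = (25*√6/26)*(-21) = -525*√6/26 ≈ -49.461)
-306548 + W = -306548 - 525*√6/26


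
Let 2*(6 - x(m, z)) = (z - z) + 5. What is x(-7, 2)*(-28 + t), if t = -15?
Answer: -301/2 ≈ -150.50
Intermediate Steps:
x(m, z) = 7/2 (x(m, z) = 6 - ((z - z) + 5)/2 = 6 - (0 + 5)/2 = 6 - ½*5 = 6 - 5/2 = 7/2)
x(-7, 2)*(-28 + t) = 7*(-28 - 15)/2 = (7/2)*(-43) = -301/2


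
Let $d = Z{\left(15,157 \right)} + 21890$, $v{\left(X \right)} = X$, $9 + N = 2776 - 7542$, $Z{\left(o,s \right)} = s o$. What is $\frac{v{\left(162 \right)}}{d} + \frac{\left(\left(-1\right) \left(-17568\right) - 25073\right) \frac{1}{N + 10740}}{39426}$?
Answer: $\frac{7583313571}{1140368860410} \approx 0.0066499$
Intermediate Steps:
$Z{\left(o,s \right)} = o s$
$N = -4775$ ($N = -9 + \left(2776 - 7542\right) = -9 - 4766 = -4775$)
$d = 24245$ ($d = 15 \cdot 157 + 21890 = 2355 + 21890 = 24245$)
$\frac{v{\left(162 \right)}}{d} + \frac{\left(\left(-1\right) \left(-17568\right) - 25073\right) \frac{1}{N + 10740}}{39426} = \frac{162}{24245} + \frac{\left(\left(-1\right) \left(-17568\right) - 25073\right) \frac{1}{-4775 + 10740}}{39426} = 162 \cdot \frac{1}{24245} + \frac{17568 - 25073}{5965} \cdot \frac{1}{39426} = \frac{162}{24245} + \left(-7505\right) \frac{1}{5965} \cdot \frac{1}{39426} = \frac{162}{24245} - \frac{1501}{47035218} = \frac{7583313571}{1140368860410}$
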